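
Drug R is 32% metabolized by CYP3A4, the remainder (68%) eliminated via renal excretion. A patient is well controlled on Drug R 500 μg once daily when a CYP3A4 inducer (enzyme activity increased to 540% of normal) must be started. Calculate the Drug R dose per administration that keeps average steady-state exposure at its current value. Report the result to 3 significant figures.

The CYP3A4 pathway (32% of clearance) is boosted to 5.4× activity: 0.32 × 5.4 = 1.728.
The remaining 68% of clearance is unaffected.
CL_new/CL_old = 1.728 + 0.68 = 2.408.
To maintain the same steady-state level, dose must scale with clearance: new dose = 500 × 2.408 = 1.20 × 10³ μg.

1.20 × 10³ μg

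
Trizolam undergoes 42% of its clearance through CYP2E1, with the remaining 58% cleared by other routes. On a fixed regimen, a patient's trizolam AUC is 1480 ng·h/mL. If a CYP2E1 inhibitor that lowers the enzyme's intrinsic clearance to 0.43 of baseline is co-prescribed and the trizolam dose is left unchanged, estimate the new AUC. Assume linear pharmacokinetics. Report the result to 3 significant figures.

1.95 × 10³ ng·h/mL

The CYP2E1 pathway (42% of clearance) is reduced to 0.43× activity: 0.42 × 0.43 = 0.1806.
The remaining 58% of clearance is unaffected.
Relative clearance = 0.1806 + 0.58 = 0.7606.
AUC ∝ 1/CL, so new value = 1480 / 0.7606 = 1.95 × 10³ ng·h/mL.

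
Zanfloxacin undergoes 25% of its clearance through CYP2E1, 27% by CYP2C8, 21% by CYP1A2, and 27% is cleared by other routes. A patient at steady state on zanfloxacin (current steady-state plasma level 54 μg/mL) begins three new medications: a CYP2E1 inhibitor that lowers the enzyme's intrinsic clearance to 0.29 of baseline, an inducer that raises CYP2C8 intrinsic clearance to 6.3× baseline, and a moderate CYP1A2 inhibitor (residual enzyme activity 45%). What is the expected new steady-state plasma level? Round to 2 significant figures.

The CYP2E1 pathway (25% of clearance) is reduced to 0.29× activity: 0.25 × 0.29 = 0.0725.
The CYP2C8 pathway (27% of clearance) increases to 6.3× activity: 0.27 × 6.3 = 1.701.
The CYP1A2 pathway (21% of clearance) is reduced to 0.45× activity: 0.21 × 0.45 = 0.0945.
The remaining 27% of clearance is unaffected.
CL_new/CL_old = 0.0725 + 1.701 + 0.0945 + 0.27 = 2.138.
Dividing the baseline by the relative clearance: 54 / 2.138 = 25 μg/mL.

25 μg/mL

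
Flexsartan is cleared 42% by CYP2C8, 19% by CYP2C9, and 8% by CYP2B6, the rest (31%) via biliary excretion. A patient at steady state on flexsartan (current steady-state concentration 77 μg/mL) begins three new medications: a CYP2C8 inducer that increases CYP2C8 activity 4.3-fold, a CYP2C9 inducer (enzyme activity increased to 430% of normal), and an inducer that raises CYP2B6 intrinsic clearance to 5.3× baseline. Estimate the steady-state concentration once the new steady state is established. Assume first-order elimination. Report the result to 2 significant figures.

The CYP2C8 pathway (42% of clearance) increases to 4.3× activity: 0.42 × 4.3 = 1.806.
The CYP2C9 pathway (19% of clearance) is boosted to 4.3× activity: 0.19 × 4.3 = 0.817.
The CYP2B6 pathway (8% of clearance) is boosted to 5.3× activity: 0.08 × 5.3 = 0.424.
Non-CYP routes (31%) are unchanged.
New clearance relative to baseline: 1.806 + 0.817 + 0.424 + 0.31 = 3.357.
Steady-state concentration ∝ 1/CL: new value = 77 / 3.357 = 23 μg/mL.

23 μg/mL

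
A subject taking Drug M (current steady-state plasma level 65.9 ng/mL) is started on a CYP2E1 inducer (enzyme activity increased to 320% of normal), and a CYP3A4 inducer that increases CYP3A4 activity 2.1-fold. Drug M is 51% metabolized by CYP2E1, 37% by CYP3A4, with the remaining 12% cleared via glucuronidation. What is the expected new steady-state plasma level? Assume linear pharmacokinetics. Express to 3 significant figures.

CYP2E1: 0.51 × 3.2 = 1.632
CYP3A4: 0.37 × 2.1 = 0.777
Other: 0.12 (unchanged)
New clearance relative to baseline: 1.632 + 0.777 + 0.12 = 2.529.
New steady-state plasma level = 65.9 / 2.529 = 26.1 ng/mL (concentration scales inversely with clearance).

26.1 ng/mL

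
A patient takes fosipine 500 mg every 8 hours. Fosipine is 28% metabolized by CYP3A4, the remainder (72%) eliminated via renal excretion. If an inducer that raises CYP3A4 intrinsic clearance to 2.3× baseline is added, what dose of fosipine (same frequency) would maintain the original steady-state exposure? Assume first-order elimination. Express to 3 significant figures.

682 mg

CYP3A4: 0.28 × 2.3 = 0.644
Other: 0.72 (unchanged)
CL_new/CL_old = 0.644 + 0.72 = 1.364.
Exposure is unchanged when dose changes in proportion to clearance. New dose = 500 mg × 1.364 = 682 mg.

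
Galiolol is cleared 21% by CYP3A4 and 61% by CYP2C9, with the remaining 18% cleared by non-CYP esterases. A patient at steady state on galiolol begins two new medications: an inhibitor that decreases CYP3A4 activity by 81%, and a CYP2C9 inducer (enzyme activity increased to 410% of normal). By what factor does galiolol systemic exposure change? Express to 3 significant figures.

0.368

The CYP3A4 pathway (21% of clearance) falls to 0.19× activity: 0.21 × 0.19 = 0.0399.
The CYP2C9 pathway (61% of clearance) is boosted to 4.1× activity: 0.61 × 4.1 = 2.501.
The remaining 18% of clearance is unaffected.
CL_new/CL_old = 0.0399 + 2.501 + 0.18 = 2.7209.
Systemic exposure ∝ 1/CL: fold-change = 1 / 2.7209 = 0.368.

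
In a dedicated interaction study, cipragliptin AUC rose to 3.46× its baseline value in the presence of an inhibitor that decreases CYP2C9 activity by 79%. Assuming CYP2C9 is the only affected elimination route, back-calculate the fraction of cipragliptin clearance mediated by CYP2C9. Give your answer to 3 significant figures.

Let x = fm,CYP2C9. Because AUC ∝ 1/CL, relative clearance fell to 1/3.46 = 0.289.
Only the CYP2C9 route changed, so 0.289 = x·0.21 + (1 − x), giving x = 0.900.

0.900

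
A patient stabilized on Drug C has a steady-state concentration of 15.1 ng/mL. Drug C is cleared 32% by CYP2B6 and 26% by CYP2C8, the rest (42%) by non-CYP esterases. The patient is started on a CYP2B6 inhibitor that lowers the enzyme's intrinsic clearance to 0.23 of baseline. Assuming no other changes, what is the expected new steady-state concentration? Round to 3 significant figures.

20.0 ng/mL

The CYP2B6 pathway (32% of clearance) is reduced to 0.23× activity: 0.32 × 0.23 = 0.0736.
CYP2C8 (26%) and the residual 42% are unaffected.
Relative clearance = 0.0736 + 0.26 + 0.42 = 0.7536.
New steady-state concentration = baseline ÷ relative clearance = 15.1 / 0.7536 = 20.0 ng/mL.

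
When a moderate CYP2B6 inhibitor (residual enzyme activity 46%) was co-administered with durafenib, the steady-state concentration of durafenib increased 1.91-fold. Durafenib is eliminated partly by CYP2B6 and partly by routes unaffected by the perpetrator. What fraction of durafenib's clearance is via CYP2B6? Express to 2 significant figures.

0.88

CL'/CL = 1 / 1.91 = 0.5236
0.46·fm + (1 − fm) = 0.5236
fm = (0.5236 − 1) / (0.46 − 1) = 0.88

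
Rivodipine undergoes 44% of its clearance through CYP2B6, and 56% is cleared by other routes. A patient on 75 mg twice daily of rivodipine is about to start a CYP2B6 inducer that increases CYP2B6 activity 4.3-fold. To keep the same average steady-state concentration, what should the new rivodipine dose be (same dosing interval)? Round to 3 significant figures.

The CYP2B6 pathway (44% of clearance) is boosted to 4.3× activity: 0.44 × 4.3 = 1.892.
The remaining 56% of clearance is unaffected.
CL_new/CL_old = 1.892 + 0.56 = 2.452.
To maintain the same steady-state level, dose must scale with clearance: new dose = 75 × 2.452 = 184 mg.

184 mg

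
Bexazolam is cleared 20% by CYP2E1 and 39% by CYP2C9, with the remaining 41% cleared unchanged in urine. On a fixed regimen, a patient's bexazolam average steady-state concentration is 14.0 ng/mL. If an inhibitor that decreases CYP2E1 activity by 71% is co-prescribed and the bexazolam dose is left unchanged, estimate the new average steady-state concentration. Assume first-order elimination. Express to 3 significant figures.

16.3 ng/mL

CYP2E1: 0.2 × 0.29 = 0.058
CYP2C9: 0.39 (unchanged)
Other: 0.41 (unchanged)
Relative clearance = 0.058 + 0.39 + 0.41 = 0.858.
With dosing unchanged, average steady-state concentration scales as 1/CL: 14.0 / 0.858 = 16.3 ng/mL.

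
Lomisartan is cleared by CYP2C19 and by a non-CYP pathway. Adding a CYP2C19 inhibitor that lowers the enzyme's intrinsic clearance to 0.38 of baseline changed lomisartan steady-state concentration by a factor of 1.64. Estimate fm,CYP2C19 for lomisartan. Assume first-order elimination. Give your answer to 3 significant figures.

0.629

Write x for the fraction cleared via CYP2C19. The observed steady-state concentration change means clearance fell to 1/1.64 = 0.6098 of baseline.
Setting x·0.38 + (1 − x) = 0.6098 and solving: x = (0.6098 − 1)/(0.38 − 1) = 0.629.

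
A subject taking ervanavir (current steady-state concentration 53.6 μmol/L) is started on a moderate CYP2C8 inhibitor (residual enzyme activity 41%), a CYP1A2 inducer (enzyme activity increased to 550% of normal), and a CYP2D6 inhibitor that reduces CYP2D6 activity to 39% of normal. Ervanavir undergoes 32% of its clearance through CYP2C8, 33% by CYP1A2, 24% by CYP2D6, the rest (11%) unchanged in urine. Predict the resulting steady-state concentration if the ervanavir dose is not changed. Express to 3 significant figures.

The CYP2C8 pathway (32% of clearance) is reduced to 0.41× activity: 0.32 × 0.41 = 0.1312.
The CYP1A2 pathway (33% of clearance) rises to 5.5× activity: 0.33 × 5.5 = 1.815.
The CYP2D6 pathway (24% of clearance) drops to 0.39× activity: 0.24 × 0.39 = 0.0936.
Non-CYP routes (11%) are unchanged.
Relative clearance = 0.1312 + 1.815 + 0.0936 + 0.11 = 2.1498.
Dividing the baseline by the relative clearance: 53.6 / 2.1498 = 24.9 μmol/L.

24.9 μmol/L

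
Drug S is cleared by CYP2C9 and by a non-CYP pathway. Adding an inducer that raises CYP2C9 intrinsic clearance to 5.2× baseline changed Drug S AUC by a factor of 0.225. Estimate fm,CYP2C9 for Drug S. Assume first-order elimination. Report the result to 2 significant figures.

Let fm be the CYP2C9 fraction. New clearance relative to baseline = fm × 5.2 + (1 − fm).
AUC ratio = 1 / (new CL fraction), so new CL fraction = 1 / 0.225 = 4.444.
fm × 5.2 + 1 − fm = 4.444  ⇒  fm × (5.2 − 1) = 3.444  ⇒  fm = 0.82.

0.82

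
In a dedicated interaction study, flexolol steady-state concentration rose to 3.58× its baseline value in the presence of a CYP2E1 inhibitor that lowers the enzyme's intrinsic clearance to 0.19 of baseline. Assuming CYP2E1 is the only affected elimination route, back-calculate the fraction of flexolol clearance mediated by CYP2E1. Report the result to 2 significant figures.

Let x = fm,CYP2E1. Because steady-state concentration ∝ 1/CL, relative clearance fell to 1/3.58 = 0.2793.
Setting x·0.19 + (1 − x) = 0.2793 and solving: x = (0.2793 − 1)/(0.19 − 1) = 0.89.

0.89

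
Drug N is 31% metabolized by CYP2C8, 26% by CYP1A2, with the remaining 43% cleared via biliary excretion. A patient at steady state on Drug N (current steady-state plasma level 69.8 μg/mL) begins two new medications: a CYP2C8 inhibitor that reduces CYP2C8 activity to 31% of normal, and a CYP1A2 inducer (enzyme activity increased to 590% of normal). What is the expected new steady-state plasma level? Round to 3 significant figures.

CYP2C8: 0.31 × 0.31 = 0.0961
CYP1A2: 0.26 × 5.9 = 1.534
Other: 0.43 (unchanged)
CL_new/CL_old = 0.0961 + 1.534 + 0.43 = 2.0601.
Dividing the baseline by the relative clearance: 69.8 / 2.0601 = 33.9 μg/mL.

33.9 μg/mL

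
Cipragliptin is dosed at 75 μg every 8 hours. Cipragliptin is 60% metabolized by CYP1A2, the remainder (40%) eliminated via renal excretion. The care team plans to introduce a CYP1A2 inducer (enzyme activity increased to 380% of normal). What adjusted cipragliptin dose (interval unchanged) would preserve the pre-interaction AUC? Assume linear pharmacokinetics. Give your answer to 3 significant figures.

201 μg

The CYP1A2 pathway (60% of clearance) rises to 3.8× activity: 0.6 × 3.8 = 2.28.
Non-CYP routes (40%) are unchanged.
CL_new/CL_old = 2.28 + 0.4 = 2.68.
Exposure is unchanged when dose changes in proportion to clearance. New dose = 75 μg × 2.68 = 201 μg.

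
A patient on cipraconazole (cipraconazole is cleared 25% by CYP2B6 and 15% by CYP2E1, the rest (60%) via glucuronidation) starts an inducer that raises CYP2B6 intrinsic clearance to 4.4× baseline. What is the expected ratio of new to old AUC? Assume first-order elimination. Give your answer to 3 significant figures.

0.541

The CYP2B6 pathway (25% of clearance) increases to 4.4× activity: 0.25 × 4.4 = 1.1.
CYP2E1 (15%) and the residual 60% are unaffected.
New clearance relative to baseline: 1.1 + 0.15 + 0.6 = 1.85.
Since AUC ∝ 1/CL, the ratio is 1 / 1.85 = 0.541.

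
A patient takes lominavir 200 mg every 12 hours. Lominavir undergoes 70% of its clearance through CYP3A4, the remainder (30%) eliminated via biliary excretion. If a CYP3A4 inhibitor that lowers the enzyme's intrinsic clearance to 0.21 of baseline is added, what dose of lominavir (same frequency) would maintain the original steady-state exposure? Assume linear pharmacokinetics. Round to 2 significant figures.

CYP3A4: 0.7 × 0.21 = 0.147
Other: 0.3 (unchanged)
New clearance relative to baseline: 0.147 + 0.3 = 0.447.
Exposure is unchanged when dose changes in proportion to clearance. New dose = 200 mg × 0.447 = 89 mg.

89 mg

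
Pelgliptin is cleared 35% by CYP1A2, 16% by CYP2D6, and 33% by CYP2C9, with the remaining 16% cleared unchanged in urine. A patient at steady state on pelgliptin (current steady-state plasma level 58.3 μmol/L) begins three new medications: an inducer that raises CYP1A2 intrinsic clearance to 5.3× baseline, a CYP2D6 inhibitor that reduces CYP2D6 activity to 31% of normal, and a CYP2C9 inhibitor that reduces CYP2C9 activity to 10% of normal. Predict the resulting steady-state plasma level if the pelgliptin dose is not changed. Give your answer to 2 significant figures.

The CYP1A2 pathway (35% of clearance) increases to 5.3× activity: 0.35 × 5.3 = 1.855.
The CYP2D6 pathway (16% of clearance) is reduced to 0.31× activity: 0.16 × 0.31 = 0.0496.
The CYP2C9 pathway (33% of clearance) drops to 0.1× activity: 0.33 × 0.1 = 0.033.
The remaining 16% of clearance is unaffected.
CL_new/CL_old = 1.855 + 0.0496 + 0.033 + 0.16 = 2.0976.
Dividing the baseline by the relative clearance: 58.3 / 2.0976 = 28 μmol/L.

28 μmol/L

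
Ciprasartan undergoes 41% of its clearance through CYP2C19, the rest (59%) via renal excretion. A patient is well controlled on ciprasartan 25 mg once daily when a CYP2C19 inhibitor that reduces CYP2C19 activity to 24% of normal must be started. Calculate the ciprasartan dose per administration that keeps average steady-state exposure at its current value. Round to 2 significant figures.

CYP2C19: 0.41 × 0.24 = 0.0984
Other: 0.59 (unchanged)
New clearance relative to baseline: 0.0984 + 0.59 = 0.6884.
Css,avg = (dose rate)/CL, so holding Css fixed requires dose ∝ CL: 25 × 0.6884 = 17 mg.

17 mg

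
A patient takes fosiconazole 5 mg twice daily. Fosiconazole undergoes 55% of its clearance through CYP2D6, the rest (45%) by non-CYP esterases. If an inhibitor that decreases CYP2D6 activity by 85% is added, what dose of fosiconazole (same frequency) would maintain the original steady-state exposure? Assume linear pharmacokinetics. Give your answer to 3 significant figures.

2.66 mg

CYP2D6: 0.55 × 0.15 = 0.0825
Other: 0.45 (unchanged)
Relative clearance = 0.0825 + 0.45 = 0.5325.
To maintain the same steady-state level, dose must scale with clearance: new dose = 5 × 0.5325 = 2.66 mg.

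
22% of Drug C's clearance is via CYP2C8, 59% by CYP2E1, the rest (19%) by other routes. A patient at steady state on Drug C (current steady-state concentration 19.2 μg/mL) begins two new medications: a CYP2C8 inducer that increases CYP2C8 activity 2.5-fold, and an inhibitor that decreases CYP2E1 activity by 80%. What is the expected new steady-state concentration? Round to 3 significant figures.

CYP2C8: 0.22 × 2.5 = 0.55
CYP2E1: 0.59 × 0.2 = 0.118
Other: 0.19 (unchanged)
CL_new/CL_old = 0.55 + 0.118 + 0.19 = 0.858.
Dividing the baseline by the relative clearance: 19.2 / 0.858 = 22.4 μg/mL.

22.4 μg/mL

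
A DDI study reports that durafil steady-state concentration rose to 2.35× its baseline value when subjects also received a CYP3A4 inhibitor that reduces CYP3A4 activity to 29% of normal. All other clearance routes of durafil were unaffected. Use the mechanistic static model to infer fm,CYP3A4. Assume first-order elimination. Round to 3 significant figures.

Let x = fm,CYP3A4. Because steady-state concentration ∝ 1/CL, relative clearance fell to 1/2.35 = 0.4255.
Setting x·0.29 + (1 − x) = 0.4255 and solving: x = (0.4255 − 1)/(0.29 − 1) = 0.809.

0.809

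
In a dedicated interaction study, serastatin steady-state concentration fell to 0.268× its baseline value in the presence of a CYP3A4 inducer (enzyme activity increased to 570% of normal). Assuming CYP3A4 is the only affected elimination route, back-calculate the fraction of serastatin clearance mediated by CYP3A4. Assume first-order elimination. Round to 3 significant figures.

0.581

Call the CYP3A4 fraction fm. After the interaction, CL_new/CL_old = fm × 5.7 + (1 − fm).
Steady-state concentration ratio = 1 / (new CL fraction), so new CL fraction = 1 / 0.268 = 3.731.
fm × 5.7 + 1 − fm = 3.731  ⇒  fm × (5.7 − 1) = 2.731  ⇒  fm = 0.581.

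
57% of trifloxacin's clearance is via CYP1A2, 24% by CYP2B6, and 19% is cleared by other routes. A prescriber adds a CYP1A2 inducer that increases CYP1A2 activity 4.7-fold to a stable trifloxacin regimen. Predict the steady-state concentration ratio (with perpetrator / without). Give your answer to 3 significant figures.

0.322

The CYP1A2 pathway (57% of clearance) increases to 4.7× activity: 0.57 × 4.7 = 2.679.
CYP2B6 (24%) and the residual 19% are unaffected.
CL_new/CL_old = 2.679 + 0.24 + 0.19 = 3.109.
Steady-state concentration ratio = CL_old/CL_new = 1 / 3.109 = 0.322.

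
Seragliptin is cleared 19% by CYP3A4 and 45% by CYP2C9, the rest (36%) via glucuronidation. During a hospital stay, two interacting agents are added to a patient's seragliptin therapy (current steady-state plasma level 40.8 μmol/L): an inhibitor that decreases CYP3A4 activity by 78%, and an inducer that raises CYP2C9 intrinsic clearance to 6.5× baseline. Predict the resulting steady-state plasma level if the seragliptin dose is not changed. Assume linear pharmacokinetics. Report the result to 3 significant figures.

12.3 μmol/L

The CYP3A4 pathway (19% of clearance) drops to 0.22× activity: 0.19 × 0.22 = 0.0418.
The CYP2C9 pathway (45% of clearance) increases to 6.5× activity: 0.45 × 6.5 = 2.925.
Non-CYP routes (36%) are unchanged.
New clearance relative to baseline: 0.0418 + 2.925 + 0.36 = 3.3268.
Steady-state plasma level ∝ 1/CL: new value = 40.8 / 3.3268 = 12.3 μmol/L.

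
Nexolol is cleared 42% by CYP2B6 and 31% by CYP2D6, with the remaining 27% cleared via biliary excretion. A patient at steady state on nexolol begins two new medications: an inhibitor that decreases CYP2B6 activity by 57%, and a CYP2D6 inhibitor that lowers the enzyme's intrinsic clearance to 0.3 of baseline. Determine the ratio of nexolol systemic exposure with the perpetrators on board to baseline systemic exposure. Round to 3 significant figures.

1.84

The CYP2B6 pathway (42% of clearance) drops to 0.43× activity: 0.42 × 0.43 = 0.1806.
The CYP2D6 pathway (31% of clearance) drops to 0.3× activity: 0.31 × 0.3 = 0.093.
The remaining 27% of clearance is unaffected.
New clearance relative to baseline: 0.1806 + 0.093 + 0.27 = 0.5436.
Net systemic exposure ratio = 1 / 0.5436 = 1.84.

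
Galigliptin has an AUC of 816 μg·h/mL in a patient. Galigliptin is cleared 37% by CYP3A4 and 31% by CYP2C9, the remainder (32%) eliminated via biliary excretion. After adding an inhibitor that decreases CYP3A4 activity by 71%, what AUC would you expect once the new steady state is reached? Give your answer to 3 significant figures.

CYP3A4: 0.37 × 0.29 = 0.1073
CYP2C9: 0.31 (unchanged)
Other: 0.32 (unchanged)
Relative clearance = 0.1073 + 0.31 + 0.32 = 0.7373.
With dosing unchanged, AUC scales as 1/CL: 816 / 0.7373 = 1.11 × 10³ μg·h/mL.

1.11 × 10³ μg·h/mL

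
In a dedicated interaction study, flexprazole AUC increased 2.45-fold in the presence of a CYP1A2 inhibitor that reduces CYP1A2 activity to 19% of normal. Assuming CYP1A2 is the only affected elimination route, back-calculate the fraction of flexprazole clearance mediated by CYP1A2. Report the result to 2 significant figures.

0.73

CL'/CL = 1 / 2.45 = 0.4082
0.19·fm + (1 − fm) = 0.4082
fm = (0.4082 − 1) / (0.19 − 1) = 0.73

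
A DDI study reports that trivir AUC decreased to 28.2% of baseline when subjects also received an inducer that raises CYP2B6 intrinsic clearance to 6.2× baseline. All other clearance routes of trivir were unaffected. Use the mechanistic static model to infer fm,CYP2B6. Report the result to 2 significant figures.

0.49

Let x = fm,CYP2B6. Because AUC ∝ 1/CL, relative clearance rose to 1/0.282 = 3.546.
Only the CYP2B6 route changed, so 3.546 = x·6.2 + (1 − x), giving x = 0.49.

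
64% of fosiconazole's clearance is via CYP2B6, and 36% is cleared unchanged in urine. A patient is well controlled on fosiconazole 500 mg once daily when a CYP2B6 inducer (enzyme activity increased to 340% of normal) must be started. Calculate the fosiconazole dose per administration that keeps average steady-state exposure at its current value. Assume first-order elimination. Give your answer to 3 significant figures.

The CYP2B6 pathway (64% of clearance) increases to 3.4× activity: 0.64 × 3.4 = 2.176.
Non-CYP routes (36%) are unchanged.
Relative clearance = 2.176 + 0.36 = 2.536.
Css,avg = (dose rate)/CL, so holding Css fixed requires dose ∝ CL: 500 × 2.536 = 1.27 × 10³ mg.

1.27 × 10³ mg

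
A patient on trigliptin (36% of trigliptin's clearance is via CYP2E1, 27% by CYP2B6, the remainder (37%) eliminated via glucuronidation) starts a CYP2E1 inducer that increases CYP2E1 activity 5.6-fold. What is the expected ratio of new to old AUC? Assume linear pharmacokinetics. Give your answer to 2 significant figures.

0.38

The CYP2E1 pathway (36% of clearance) is boosted to 5.6× activity: 0.36 × 5.6 = 2.016.
CYP2B6 (27%) and the residual 37% are unaffected.
Relative clearance = 2.016 + 0.27 + 0.37 = 2.656.
AUC is inversely proportional to clearance, so the fold-change is 1 / 2.656 = 0.38.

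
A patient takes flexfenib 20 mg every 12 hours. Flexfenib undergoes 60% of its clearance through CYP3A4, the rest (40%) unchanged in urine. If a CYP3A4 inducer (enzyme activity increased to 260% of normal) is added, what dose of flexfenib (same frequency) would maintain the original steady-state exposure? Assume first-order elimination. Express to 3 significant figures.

39.2 mg

CYP3A4: 0.6 × 2.6 = 1.56
Other: 0.4 (unchanged)
Relative clearance = 1.56 + 0.4 = 1.96.
Exposure is unchanged when dose changes in proportion to clearance. New dose = 20 mg × 1.96 = 39.2 mg.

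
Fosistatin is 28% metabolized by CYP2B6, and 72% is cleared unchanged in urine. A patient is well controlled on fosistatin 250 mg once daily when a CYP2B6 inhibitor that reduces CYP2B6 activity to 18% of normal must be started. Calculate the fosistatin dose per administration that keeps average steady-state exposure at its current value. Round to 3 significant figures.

The CYP2B6 pathway (28% of clearance) is reduced to 0.18× activity: 0.28 × 0.18 = 0.0504.
Non-CYP routes (72%) are unchanged.
New clearance relative to baseline: 0.0504 + 0.72 = 0.7704.
Exposure is unchanged when dose changes in proportion to clearance. New dose = 250 mg × 0.7704 = 193 mg.

193 mg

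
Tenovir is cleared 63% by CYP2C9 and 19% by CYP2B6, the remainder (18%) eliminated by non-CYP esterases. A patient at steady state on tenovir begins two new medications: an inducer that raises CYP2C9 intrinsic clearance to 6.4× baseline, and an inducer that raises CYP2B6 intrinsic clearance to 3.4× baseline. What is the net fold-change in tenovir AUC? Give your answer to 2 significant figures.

The CYP2C9 pathway (63% of clearance) rises to 6.4× activity: 0.63 × 6.4 = 4.032.
The CYP2B6 pathway (19% of clearance) is boosted to 3.4× activity: 0.19 × 3.4 = 0.646.
The remaining 18% of clearance is unaffected.
CL_new/CL_old = 4.032 + 0.646 + 0.18 = 4.858.
Because AUC varies inversely with clearance, the combined effect is 1 / 4.858 = 0.21.

0.21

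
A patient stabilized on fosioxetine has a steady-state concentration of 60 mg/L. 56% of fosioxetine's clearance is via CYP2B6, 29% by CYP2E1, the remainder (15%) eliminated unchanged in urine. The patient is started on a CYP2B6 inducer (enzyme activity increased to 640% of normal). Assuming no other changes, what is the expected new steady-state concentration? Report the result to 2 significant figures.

15 mg/L

CYP2B6: 0.56 × 6.4 = 3.584
CYP2E1: 0.29 (unchanged)
Other: 0.15 (unchanged)
Relative clearance = 3.584 + 0.29 + 0.15 = 4.024.
With dosing unchanged, steady-state concentration scales as 1/CL: 60 / 4.024 = 15 mg/L.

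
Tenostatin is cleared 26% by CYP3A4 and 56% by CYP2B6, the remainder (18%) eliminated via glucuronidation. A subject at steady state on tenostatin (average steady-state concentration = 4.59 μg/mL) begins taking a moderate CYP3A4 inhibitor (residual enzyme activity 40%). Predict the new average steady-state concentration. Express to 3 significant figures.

5.44 μg/mL

The CYP3A4 pathway (26% of clearance) falls to 0.4× activity: 0.26 × 0.4 = 0.104.
CYP2B6 (56%) and the residual 18% are unaffected.
New clearance relative to baseline: 0.104 + 0.56 + 0.18 = 0.844.
Average steady-state concentration ∝ 1/CL, so new value = 4.59 / 0.844 = 5.44 μg/mL.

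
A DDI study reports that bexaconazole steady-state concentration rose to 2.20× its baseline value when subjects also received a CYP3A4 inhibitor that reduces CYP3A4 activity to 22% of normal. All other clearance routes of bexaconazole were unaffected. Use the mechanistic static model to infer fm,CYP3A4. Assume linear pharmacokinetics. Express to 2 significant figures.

0.70

CL'/CL = 1 / 2.20 = 0.4545
0.22·fm + (1 − fm) = 0.4545
fm = (0.4545 − 1) / (0.22 − 1) = 0.70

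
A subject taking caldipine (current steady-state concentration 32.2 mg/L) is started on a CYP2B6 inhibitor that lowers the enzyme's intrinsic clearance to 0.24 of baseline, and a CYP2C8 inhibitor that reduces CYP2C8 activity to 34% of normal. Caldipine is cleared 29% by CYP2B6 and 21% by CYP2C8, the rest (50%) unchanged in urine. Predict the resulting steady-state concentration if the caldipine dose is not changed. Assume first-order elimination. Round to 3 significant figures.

50.2 mg/L

CYP2B6: 0.29 × 0.24 = 0.0696
CYP2C8: 0.21 × 0.34 = 0.0714
Other: 0.5 (unchanged)
Relative clearance = 0.0696 + 0.0714 + 0.5 = 0.641.
Dividing the baseline by the relative clearance: 32.2 / 0.641 = 50.2 mg/L.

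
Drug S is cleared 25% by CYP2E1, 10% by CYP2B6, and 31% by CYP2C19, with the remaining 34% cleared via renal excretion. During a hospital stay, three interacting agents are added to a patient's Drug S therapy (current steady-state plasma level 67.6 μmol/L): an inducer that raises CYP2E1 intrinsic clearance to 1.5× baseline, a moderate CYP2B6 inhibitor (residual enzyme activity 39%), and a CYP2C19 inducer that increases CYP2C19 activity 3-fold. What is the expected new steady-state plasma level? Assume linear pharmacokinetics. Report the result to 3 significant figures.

40.1 μmol/L

The CYP2E1 pathway (25% of clearance) is boosted to 1.5× activity: 0.25 × 1.5 = 0.375.
The CYP2B6 pathway (10% of clearance) is reduced to 0.39× activity: 0.1 × 0.39 = 0.039.
The CYP2C19 pathway (31% of clearance) increases to 3× activity: 0.31 × 3 = 0.93.
Non-CYP routes (34%) are unchanged.
New clearance relative to baseline: 0.375 + 0.039 + 0.93 + 0.34 = 1.684.
Dividing the baseline by the relative clearance: 67.6 / 1.684 = 40.1 μmol/L.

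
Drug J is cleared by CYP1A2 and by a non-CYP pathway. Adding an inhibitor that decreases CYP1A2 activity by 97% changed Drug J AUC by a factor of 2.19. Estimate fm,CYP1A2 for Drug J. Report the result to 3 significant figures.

0.560

CL'/CL = 1 / 2.19 = 0.4566
0.03·fm + (1 − fm) = 0.4566
fm = (0.4566 − 1) / (0.03 − 1) = 0.560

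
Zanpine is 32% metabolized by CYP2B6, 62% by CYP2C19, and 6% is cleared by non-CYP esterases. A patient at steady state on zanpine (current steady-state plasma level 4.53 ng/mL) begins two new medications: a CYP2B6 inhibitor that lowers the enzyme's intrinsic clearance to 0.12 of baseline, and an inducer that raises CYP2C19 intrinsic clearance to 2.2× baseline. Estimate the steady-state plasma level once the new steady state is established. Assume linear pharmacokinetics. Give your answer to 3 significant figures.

The CYP2B6 pathway (32% of clearance) drops to 0.12× activity: 0.32 × 0.12 = 0.0384.
The CYP2C19 pathway (62% of clearance) is boosted to 2.2× activity: 0.62 × 2.2 = 1.364.
The remaining 6% of clearance is unaffected.
New clearance relative to baseline: 0.0384 + 1.364 + 0.06 = 1.4624.
Steady-state plasma level ∝ 1/CL: new value = 4.53 / 1.4624 = 3.10 ng/mL.

3.10 ng/mL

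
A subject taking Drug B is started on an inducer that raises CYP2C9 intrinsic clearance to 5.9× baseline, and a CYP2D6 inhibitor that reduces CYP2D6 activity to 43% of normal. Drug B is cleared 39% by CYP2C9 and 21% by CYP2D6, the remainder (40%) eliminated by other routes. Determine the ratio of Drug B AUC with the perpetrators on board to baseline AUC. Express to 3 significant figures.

The CYP2C9 pathway (39% of clearance) rises to 5.9× activity: 0.39 × 5.9 = 2.301.
The CYP2D6 pathway (21% of clearance) is reduced to 0.43× activity: 0.21 × 0.43 = 0.0903.
Non-CYP routes (40%) are unchanged.
New clearance relative to baseline: 2.301 + 0.0903 + 0.4 = 2.7913.
AUC ∝ 1/CL: fold-change = 1 / 2.7913 = 0.358.

0.358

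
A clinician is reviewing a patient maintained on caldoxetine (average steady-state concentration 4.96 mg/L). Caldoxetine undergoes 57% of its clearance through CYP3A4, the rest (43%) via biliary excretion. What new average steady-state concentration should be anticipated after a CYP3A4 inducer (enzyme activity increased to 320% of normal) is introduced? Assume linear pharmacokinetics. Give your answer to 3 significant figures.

The CYP3A4 pathway (57% of clearance) rises to 3.2× activity: 0.57 × 3.2 = 1.824.
Non-CYP routes (43%) are unchanged.
New clearance relative to baseline: 1.824 + 0.43 = 2.254.
New average steady-state concentration = baseline ÷ relative clearance = 4.96 / 2.254 = 2.20 mg/L.

2.20 mg/L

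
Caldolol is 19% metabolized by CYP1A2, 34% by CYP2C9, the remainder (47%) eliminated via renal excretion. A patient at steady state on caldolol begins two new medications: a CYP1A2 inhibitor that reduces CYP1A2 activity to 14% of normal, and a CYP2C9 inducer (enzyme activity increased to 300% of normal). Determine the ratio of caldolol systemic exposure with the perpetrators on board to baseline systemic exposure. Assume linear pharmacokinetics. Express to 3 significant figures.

CYP1A2: 0.19 × 0.14 = 0.0266
CYP2C9: 0.34 × 3 = 1.02
Other: 0.47 (unchanged)
CL_new/CL_old = 0.0266 + 1.02 + 0.47 = 1.5166.
Because systemic exposure varies inversely with clearance, the combined effect is 1 / 1.5166 = 0.659.

0.659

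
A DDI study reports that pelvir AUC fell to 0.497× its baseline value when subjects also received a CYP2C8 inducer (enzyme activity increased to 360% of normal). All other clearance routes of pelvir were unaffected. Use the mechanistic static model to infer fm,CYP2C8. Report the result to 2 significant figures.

Write x for the fraction cleared via CYP2C8. The observed AUC change means clearance rose to 1/0.497 = 2.012 of baseline.
Only the CYP2C8 route changed, so 2.012 = x·3.6 + (1 − x), giving x = 0.39.

0.39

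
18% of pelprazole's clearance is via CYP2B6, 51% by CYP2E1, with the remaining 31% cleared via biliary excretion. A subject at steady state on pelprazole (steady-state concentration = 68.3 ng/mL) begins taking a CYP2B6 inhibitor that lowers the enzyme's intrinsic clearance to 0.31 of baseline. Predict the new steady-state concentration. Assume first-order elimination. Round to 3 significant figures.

78.0 ng/mL

CYP2B6: 0.18 × 0.31 = 0.0558
CYP2E1: 0.51 (unchanged)
Other: 0.31 (unchanged)
Relative clearance = 0.0558 + 0.51 + 0.31 = 0.8758.
Steady-state concentration ∝ 1/CL, so new value = 68.3 / 0.8758 = 78.0 ng/mL.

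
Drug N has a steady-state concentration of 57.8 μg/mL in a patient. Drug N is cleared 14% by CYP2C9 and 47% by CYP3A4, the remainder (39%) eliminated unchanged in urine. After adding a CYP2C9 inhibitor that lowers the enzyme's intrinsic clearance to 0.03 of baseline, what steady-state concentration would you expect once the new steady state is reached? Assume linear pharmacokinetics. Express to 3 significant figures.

66.9 μg/mL

CYP2C9: 0.14 × 0.03 = 0.0042
CYP3A4: 0.47 (unchanged)
Other: 0.39 (unchanged)
Relative clearance = 0.0042 + 0.47 + 0.39 = 0.8642.
New steady-state concentration = baseline ÷ relative clearance = 57.8 / 0.8642 = 66.9 μg/mL.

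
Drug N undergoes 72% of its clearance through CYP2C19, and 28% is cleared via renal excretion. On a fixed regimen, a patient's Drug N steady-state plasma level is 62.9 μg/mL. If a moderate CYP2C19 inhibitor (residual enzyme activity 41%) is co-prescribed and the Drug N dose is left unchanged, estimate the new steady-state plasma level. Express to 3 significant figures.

The CYP2C19 pathway (72% of clearance) falls to 0.41× activity: 0.72 × 0.41 = 0.2952.
Non-CYP routes (28%) are unchanged.
CL_new/CL_old = 0.2952 + 0.28 = 0.5752.
Steady-state plasma level ∝ 1/CL, so new value = 62.9 / 0.5752 = 109 μg/mL.

109 μg/mL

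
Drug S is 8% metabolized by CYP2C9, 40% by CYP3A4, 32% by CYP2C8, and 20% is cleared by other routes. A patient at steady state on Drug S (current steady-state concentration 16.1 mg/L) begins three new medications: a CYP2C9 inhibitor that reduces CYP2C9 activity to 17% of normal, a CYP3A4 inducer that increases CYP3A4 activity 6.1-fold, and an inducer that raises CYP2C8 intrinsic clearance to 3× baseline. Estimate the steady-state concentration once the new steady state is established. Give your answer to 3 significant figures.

CYP2C9: 0.08 × 0.17 = 0.0136
CYP3A4: 0.4 × 6.1 = 2.44
CYP2C8: 0.32 × 3 = 0.96
Other: 0.2 (unchanged)
CL_new/CL_old = 0.0136 + 2.44 + 0.96 + 0.2 = 3.6136.
Dividing the baseline by the relative clearance: 16.1 / 3.6136 = 4.46 mg/L.

4.46 mg/L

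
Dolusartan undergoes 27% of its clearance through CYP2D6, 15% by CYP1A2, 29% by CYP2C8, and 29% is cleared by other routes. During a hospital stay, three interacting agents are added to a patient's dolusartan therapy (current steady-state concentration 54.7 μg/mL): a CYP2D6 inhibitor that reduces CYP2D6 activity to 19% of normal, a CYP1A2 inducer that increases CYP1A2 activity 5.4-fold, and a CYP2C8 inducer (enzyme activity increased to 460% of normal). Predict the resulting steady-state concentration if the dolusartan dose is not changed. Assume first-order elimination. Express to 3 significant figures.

CYP2D6: 0.27 × 0.19 = 0.0513
CYP1A2: 0.15 × 5.4 = 0.81
CYP2C8: 0.29 × 4.6 = 1.334
Other: 0.29 (unchanged)
CL_new/CL_old = 0.0513 + 0.81 + 1.334 + 0.29 = 2.4853.
New steady-state concentration = 54.7 / 2.4853 = 22.0 μg/mL (concentration scales inversely with clearance).

22.0 μg/mL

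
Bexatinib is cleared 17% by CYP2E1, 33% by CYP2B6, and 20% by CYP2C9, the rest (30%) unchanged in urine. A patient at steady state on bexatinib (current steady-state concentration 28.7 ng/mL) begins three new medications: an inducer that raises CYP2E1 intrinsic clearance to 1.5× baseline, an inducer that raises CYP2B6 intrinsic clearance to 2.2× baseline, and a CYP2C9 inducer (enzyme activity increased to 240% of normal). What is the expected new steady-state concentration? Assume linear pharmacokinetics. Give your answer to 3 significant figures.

The CYP2E1 pathway (17% of clearance) rises to 1.5× activity: 0.17 × 1.5 = 0.255.
The CYP2B6 pathway (33% of clearance) is boosted to 2.2× activity: 0.33 × 2.2 = 0.726.
The CYP2C9 pathway (20% of clearance) rises to 2.4× activity: 0.2 × 2.4 = 0.48.
Non-CYP routes (30%) are unchanged.
CL_new/CL_old = 0.255 + 0.726 + 0.48 + 0.3 = 1.761.
Steady-state concentration ∝ 1/CL: new value = 28.7 / 1.761 = 16.3 ng/mL.

16.3 ng/mL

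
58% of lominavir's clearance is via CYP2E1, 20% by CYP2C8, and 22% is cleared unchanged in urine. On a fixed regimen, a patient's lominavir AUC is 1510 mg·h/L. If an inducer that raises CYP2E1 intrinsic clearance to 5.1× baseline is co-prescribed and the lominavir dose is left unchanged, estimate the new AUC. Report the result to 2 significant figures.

4.5 × 10² mg·h/L

The CYP2E1 pathway (58% of clearance) rises to 5.1× activity: 0.58 × 5.1 = 2.958.
CYP2C8 (20%) and the residual 22% are unaffected.
New clearance relative to baseline: 2.958 + 0.2 + 0.22 = 3.378.
AUC ∝ 1/CL, so new value = 1510 / 3.378 = 4.5 × 10² mg·h/L.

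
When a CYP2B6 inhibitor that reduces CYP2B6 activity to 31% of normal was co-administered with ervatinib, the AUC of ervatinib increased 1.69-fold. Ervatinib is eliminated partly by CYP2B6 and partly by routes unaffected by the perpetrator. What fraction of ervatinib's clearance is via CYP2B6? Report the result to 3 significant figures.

Let x = fm,CYP2B6. Because AUC ∝ 1/CL, relative clearance fell to 1/1.69 = 0.5917.
Setting x·0.31 + (1 − x) = 0.5917 and solving: x = (0.5917 − 1)/(0.31 − 1) = 0.592.

0.592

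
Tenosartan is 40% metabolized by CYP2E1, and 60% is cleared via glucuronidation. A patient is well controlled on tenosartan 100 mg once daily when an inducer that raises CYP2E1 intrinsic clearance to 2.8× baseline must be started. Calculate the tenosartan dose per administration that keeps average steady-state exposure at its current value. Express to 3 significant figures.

172 mg

The CYP2E1 pathway (40% of clearance) increases to 2.8× activity: 0.4 × 2.8 = 1.12.
Non-CYP routes (60%) are unchanged.
CL_new/CL_old = 1.12 + 0.6 = 1.72.
Css,avg = (dose rate)/CL, so holding Css fixed requires dose ∝ CL: 100 × 1.72 = 172 mg.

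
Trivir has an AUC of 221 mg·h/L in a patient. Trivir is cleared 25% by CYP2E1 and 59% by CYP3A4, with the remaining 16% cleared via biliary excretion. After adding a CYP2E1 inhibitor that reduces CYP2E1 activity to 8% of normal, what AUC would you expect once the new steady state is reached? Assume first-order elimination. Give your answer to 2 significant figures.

CYP2E1: 0.25 × 0.08 = 0.02
CYP3A4: 0.59 (unchanged)
Other: 0.16 (unchanged)
New clearance relative to baseline: 0.02 + 0.59 + 0.16 = 0.77.
New AUC = baseline ÷ relative clearance = 221 / 0.77 = 2.9 × 10² mg·h/L.

2.9 × 10² mg·h/L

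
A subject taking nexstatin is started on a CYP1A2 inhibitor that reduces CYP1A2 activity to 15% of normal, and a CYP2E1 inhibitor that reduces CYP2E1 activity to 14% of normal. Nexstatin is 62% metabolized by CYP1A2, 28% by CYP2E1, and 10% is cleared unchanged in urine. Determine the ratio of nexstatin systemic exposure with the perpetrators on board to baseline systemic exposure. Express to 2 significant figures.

CYP1A2: 0.62 × 0.15 = 0.093
CYP2E1: 0.28 × 0.14 = 0.0392
Other: 0.1 (unchanged)
Relative clearance = 0.093 + 0.0392 + 0.1 = 0.2322.
Systemic exposure ∝ 1/CL: fold-change = 1 / 0.2322 = 4.3.

4.3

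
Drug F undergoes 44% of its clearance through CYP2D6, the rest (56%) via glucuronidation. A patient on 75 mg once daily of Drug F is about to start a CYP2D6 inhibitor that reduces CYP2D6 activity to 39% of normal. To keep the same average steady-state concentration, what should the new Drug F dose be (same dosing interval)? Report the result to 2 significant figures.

CYP2D6: 0.44 × 0.39 = 0.1716
Other: 0.56 (unchanged)
CL_new/CL_old = 0.1716 + 0.56 = 0.7316.
To maintain the same steady-state level, dose must scale with clearance: new dose = 75 × 0.7316 = 55 mg.

55 mg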